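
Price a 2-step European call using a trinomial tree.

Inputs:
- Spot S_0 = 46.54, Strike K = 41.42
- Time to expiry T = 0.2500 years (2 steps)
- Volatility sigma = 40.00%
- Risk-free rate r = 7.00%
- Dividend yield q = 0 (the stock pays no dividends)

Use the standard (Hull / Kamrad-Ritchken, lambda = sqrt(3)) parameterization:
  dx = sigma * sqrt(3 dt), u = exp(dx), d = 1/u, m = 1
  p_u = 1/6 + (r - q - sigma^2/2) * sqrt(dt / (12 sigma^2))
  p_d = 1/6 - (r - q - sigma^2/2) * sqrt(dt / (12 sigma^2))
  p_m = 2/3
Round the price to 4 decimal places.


Answer: Price = V(0,0) = 7.3082

Derivation:
dt = T/N = 0.125000; dx = sigma*sqrt(3*dt) = 0.244949
u = exp(dx) = 1.277556; d = 1/u = 0.782744
p_u = 0.164115, p_m = 0.666667, p_d = 0.169218
Discount per step: exp(-r*dt) = 0.991288
Stock lattice S(k, j) with j the centered position index:
  k=0: S(0,+0) = 46.5400
  k=1: S(1,-1) = 36.4289; S(1,+0) = 46.5400; S(1,+1) = 59.4575
  k=2: S(2,-2) = 28.5145; S(2,-1) = 36.4289; S(2,+0) = 46.5400; S(2,+1) = 59.4575; S(2,+2) = 75.9602
Terminal payoffs V(N, j) = max(S_T - K, 0):
  V(2,-2) = 0.000000; V(2,-1) = 0.000000; V(2,+0) = 5.120000; V(2,+1) = 18.037462; V(2,+2) = 34.540245
Backward induction: V(k, j) = exp(-r*dt) * [p_u * V(k+1, j+1) + p_m * V(k+1, j) + p_d * V(k+1, j-1)]
  V(1,-1) = exp(-r*dt) * [p_u*5.120000 + p_m*0.000000 + p_d*0.000000] = 0.832949
  V(1,+0) = exp(-r*dt) * [p_u*18.037462 + p_m*5.120000 + p_d*0.000000] = 6.318028
  V(1,+1) = exp(-r*dt) * [p_u*34.540245 + p_m*18.037462 + p_d*5.120000] = 18.398257
  V(0,+0) = exp(-r*dt) * [p_u*18.398257 + p_m*6.318028 + p_d*0.832949] = 7.308174


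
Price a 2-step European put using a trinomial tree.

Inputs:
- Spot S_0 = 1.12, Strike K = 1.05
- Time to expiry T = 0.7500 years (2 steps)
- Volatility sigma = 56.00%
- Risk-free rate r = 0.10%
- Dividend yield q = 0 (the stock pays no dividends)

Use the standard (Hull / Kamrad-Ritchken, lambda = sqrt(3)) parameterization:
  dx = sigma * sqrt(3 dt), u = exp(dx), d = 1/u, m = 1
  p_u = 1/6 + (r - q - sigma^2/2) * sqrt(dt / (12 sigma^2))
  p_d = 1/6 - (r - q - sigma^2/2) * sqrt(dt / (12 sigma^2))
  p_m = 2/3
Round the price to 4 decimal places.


Answer: Price = V(0,0) = 0.1571

Derivation:
dt = T/N = 0.375000; dx = sigma*sqrt(3*dt) = 0.593970
u = exp(dx) = 1.811164; d = 1/u = 0.552131
p_u = 0.117485, p_m = 0.666667, p_d = 0.215848
Discount per step: exp(-r*dt) = 0.999625
Stock lattice S(k, j) with j the centered position index:
  k=0: S(0,+0) = 1.1200
  k=1: S(1,-1) = 0.6184; S(1,+0) = 1.1200; S(1,+1) = 2.0285
  k=2: S(2,-2) = 0.3414; S(2,-1) = 0.6184; S(2,+0) = 1.1200; S(2,+1) = 2.0285; S(2,+2) = 3.6740
Terminal payoffs V(N, j) = max(K - S_T, 0):
  V(2,-2) = 0.708569; V(2,-1) = 0.431613; V(2,+0) = 0.000000; V(2,+1) = 0.000000; V(2,+2) = 0.000000
Backward induction: V(k, j) = exp(-r*dt) * [p_u * V(k+1, j+1) + p_m * V(k+1, j) + p_d * V(k+1, j-1)]
  V(1,-1) = exp(-r*dt) * [p_u*0.000000 + p_m*0.431613 + p_d*0.708569] = 0.440520
  V(1,+0) = exp(-r*dt) * [p_u*0.000000 + p_m*0.000000 + p_d*0.431613] = 0.093128
  V(1,+1) = exp(-r*dt) * [p_u*0.000000 + p_m*0.000000 + p_d*0.000000] = 0.000000
  V(0,+0) = exp(-r*dt) * [p_u*0.000000 + p_m*0.093128 + p_d*0.440520] = 0.157112


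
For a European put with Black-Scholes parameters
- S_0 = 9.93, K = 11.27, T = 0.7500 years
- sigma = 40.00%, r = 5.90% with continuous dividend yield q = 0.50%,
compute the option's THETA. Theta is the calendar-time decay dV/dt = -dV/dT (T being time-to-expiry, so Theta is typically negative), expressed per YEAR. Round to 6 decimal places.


d1 = -0.0752975891; d2 = -0.4217077506
phi(d1) = 0.3978129350; exp(-qT) = 0.9962570225; exp(-rT) = 0.9567147489
Theta = -S*exp(-qT)*phi(d1)*sigma/(2*sqrt(T)) + r*K*exp(-rT)*N(-d2) - q*S*exp(-qT)*N(-d1)
N(-d1) = 0.5300110302; N(-d2) = 0.6633808267; sqrt(T) = 0.8660254038
Term 1 = -9.9300 * 0.9962570225 * 0.3978129350 * 0.4000 / (2 * 0.8660254038) = -0.9088640146
Term 2 = 0.0590 * 11.2700 * 0.9567147489 * 0.6633808267 = 0.4220086104
Term 3 = -0.0050 * 9.9300 * 0.9962570225 * 0.5300110302 = -0.0262165510
Theta = -0.9088640146 + (0.4220086104) + (-0.0262165510) = -0.513072

Answer: Theta = -0.513072


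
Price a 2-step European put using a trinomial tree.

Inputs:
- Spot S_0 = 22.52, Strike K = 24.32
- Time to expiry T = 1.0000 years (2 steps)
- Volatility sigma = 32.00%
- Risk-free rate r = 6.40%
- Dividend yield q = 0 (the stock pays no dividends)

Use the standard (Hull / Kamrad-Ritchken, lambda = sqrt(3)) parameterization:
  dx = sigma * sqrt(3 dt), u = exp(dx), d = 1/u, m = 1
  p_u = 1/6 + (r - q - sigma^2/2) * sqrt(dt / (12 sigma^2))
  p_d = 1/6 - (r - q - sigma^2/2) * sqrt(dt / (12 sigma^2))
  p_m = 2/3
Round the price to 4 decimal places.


dt = T/N = 0.500000; dx = sigma*sqrt(3*dt) = 0.391918
u = exp(dx) = 1.479817; d = 1/u = 0.675759
p_u = 0.174832, p_m = 0.666667, p_d = 0.158502
Discount per step: exp(-r*dt) = 0.968507
Stock lattice S(k, j) with j the centered position index:
  k=0: S(0,+0) = 22.5200
  k=1: S(1,-1) = 15.2181; S(1,+0) = 22.5200; S(1,+1) = 33.3255
  k=2: S(2,-2) = 10.2838; S(2,-1) = 15.2181; S(2,+0) = 22.5200; S(2,+1) = 33.3255; S(2,+2) = 49.3156
Terminal payoffs V(N, j) = max(K - S_T, 0):
  V(2,-2) = 14.036228; V(2,-1) = 9.101901; V(2,+0) = 1.800000; V(2,+1) = 0.000000; V(2,+2) = 0.000000
Backward induction: V(k, j) = exp(-r*dt) * [p_u * V(k+1, j+1) + p_m * V(k+1, j) + p_d * V(k+1, j-1)]
  V(1,-1) = exp(-r*dt) * [p_u*1.800000 + p_m*9.101901 + p_d*14.036228] = 8.336321
  V(1,+0) = exp(-r*dt) * [p_u*0.000000 + p_m*1.800000 + p_d*9.101901] = 2.559440
  V(1,+1) = exp(-r*dt) * [p_u*0.000000 + p_m*0.000000 + p_d*1.800000] = 0.276318
  V(0,+0) = exp(-r*dt) * [p_u*0.276318 + p_m*2.559440 + p_d*8.336321] = 2.979052

Answer: Price = V(0,0) = 2.9791


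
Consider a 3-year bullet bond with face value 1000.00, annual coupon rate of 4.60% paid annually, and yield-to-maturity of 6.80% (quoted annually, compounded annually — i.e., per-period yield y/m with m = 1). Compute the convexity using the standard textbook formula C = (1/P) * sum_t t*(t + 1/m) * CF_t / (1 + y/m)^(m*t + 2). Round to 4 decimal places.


Coupon per period c = face * coupon_rate / m = 46.000000
Periods per year m = 1; per-period yield y/m = 0.068000
Number of cashflows N = 3
Cashflows (t years, CF_t, discount factor 1/(1+y/m)^(m*t), PV):
  t = 1.0000: CF_t = 46.000000, DF = 0.936330, PV = 43.071161
  t = 2.0000: CF_t = 46.000000, DF = 0.876713, PV = 40.328802
  t = 3.0000: CF_t = 1046.000000, DF = 0.820892, PV = 858.653464
Price P = sum_t PV_t = 942.053428
Convexity numerator sum_t t*(t + 1/m) * CF_t / (1+y/m)^(m*t + 2):
  t = 1.0000: term = 75.522102
  t = 2.0000: term = 212.140736
  t = 3.0000: term = 9033.512859
Convexity = (1/P) * sum = 9321.175697 / 942.053428 = 9.894530

Answer: Convexity = 9.8945


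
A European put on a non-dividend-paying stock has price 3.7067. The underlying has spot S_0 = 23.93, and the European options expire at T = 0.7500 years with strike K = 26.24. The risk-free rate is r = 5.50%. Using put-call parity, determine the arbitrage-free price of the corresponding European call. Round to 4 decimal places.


Put-call parity: C - P = S_0 * exp(-qT) - K * exp(-rT).
S_0 * exp(-qT) = 23.9300 * 1.00000000 = 23.93000000
K * exp(-rT) = 26.2400 * 0.95958920 = 25.17962068
C = P + S*exp(-qT) - K*exp(-rT)
C = 3.7067 + 23.93000000 - 25.17962068 = 2.4571

Answer: Call price = 2.4571


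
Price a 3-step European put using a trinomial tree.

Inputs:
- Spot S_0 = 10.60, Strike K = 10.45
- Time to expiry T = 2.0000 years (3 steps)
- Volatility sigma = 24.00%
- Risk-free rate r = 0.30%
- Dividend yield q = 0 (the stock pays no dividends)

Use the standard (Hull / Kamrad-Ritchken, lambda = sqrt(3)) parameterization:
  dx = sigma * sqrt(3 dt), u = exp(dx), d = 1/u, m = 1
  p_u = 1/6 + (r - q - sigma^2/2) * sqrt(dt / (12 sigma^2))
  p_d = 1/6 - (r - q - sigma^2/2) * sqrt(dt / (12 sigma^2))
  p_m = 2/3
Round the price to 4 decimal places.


Answer: Price = V(0,0) = 1.2017

Derivation:
dt = T/N = 0.666667; dx = sigma*sqrt(3*dt) = 0.339411
u = exp(dx) = 1.404121; d = 1/u = 0.712189
p_u = 0.141329, p_m = 0.666667, p_d = 0.192005
Discount per step: exp(-r*dt) = 0.998002
Stock lattice S(k, j) with j the centered position index:
  k=0: S(0,+0) = 10.6000
  k=1: S(1,-1) = 7.5492; S(1,+0) = 10.6000; S(1,+1) = 14.8837
  k=2: S(2,-2) = 5.3765; S(2,-1) = 7.5492; S(2,+0) = 10.6000; S(2,+1) = 14.8837; S(2,+2) = 20.8985
  k=3: S(3,-3) = 3.8291; S(3,-2) = 5.3765; S(3,-1) = 7.5492; S(3,+0) = 10.6000; S(3,+1) = 14.8837; S(3,+2) = 20.8985; S(3,+3) = 29.3440
Terminal payoffs V(N, j) = max(K - S_T, 0):
  V(3,-3) = 6.620937; V(3,-2) = 5.073533; V(3,-1) = 2.900791; V(3,+0) = 0.000000; V(3,+1) = 0.000000; V(3,+2) = 0.000000; V(3,+3) = 0.000000
Backward induction: V(k, j) = exp(-r*dt) * [p_u * V(k+1, j+1) + p_m * V(k+1, j) + p_d * V(k+1, j-1)]
  V(2,-2) = exp(-r*dt) * [p_u*2.900791 + p_m*5.073533 + p_d*6.620937] = 5.053454
  V(2,-1) = exp(-r*dt) * [p_u*0.000000 + p_m*2.900791 + p_d*5.073533] = 2.902193
  V(2,+0) = exp(-r*dt) * [p_u*0.000000 + p_m*0.000000 + p_d*2.900791] = 0.555853
  V(2,+1) = exp(-r*dt) * [p_u*0.000000 + p_m*0.000000 + p_d*0.000000] = 0.000000
  V(2,+2) = exp(-r*dt) * [p_u*0.000000 + p_m*0.000000 + p_d*0.000000] = 0.000000
  V(1,-1) = exp(-r*dt) * [p_u*0.555853 + p_m*2.902193 + p_d*5.053454] = 2.977678
  V(1,+0) = exp(-r*dt) * [p_u*0.000000 + p_m*0.555853 + p_d*2.902193] = 0.925949
  V(1,+1) = exp(-r*dt) * [p_u*0.000000 + p_m*0.000000 + p_d*0.555853] = 0.106513
  V(0,+0) = exp(-r*dt) * [p_u*0.106513 + p_m*0.925949 + p_d*2.977678] = 1.201675


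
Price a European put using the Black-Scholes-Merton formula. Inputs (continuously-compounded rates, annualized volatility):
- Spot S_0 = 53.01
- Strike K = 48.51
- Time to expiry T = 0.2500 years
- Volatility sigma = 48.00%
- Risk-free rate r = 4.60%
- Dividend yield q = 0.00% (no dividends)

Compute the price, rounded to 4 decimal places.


Answer: Price = 2.7065

Derivation:
d1 = (ln(S/K) + (r - q + 0.5*sigma^2) * T) / (sigma * sqrt(T)) = 0.53754422
d2 = d1 - sigma * sqrt(T) = 0.29754422
exp(-rT) = 0.98856587; exp(-qT) = 1.00000000
P = K * exp(-rT) * N(-d2) - S_0 * exp(-qT) * N(-d1)
N(-d1) = 0.29544587; N(-d2) = 0.38302553
P = 48.5100 * 0.98856587 * 0.38302553 - 53.0100 * 1.00000000 * 0.29544587 = 2.7065


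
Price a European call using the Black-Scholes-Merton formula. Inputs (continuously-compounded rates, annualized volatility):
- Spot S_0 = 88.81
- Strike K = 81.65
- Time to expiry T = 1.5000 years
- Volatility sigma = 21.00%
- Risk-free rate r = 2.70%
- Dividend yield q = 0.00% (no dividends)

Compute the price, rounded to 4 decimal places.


Answer: Price = 14.7328

Derivation:
d1 = (ln(S/K) + (r - q + 0.5*sigma^2) * T) / (sigma * sqrt(T)) = 0.61288736
d2 = d1 - sigma * sqrt(T) = 0.35569094
exp(-rT) = 0.96030916; exp(-qT) = 1.00000000
C = S_0 * exp(-qT) * N(d1) - K * exp(-rT) * N(d2)
N(d1) = 0.73002459; N(d2) = 0.63896398
C = 88.8100 * 1.00000000 * 0.73002459 - 81.6500 * 0.96030916 * 0.63896398 = 14.7328


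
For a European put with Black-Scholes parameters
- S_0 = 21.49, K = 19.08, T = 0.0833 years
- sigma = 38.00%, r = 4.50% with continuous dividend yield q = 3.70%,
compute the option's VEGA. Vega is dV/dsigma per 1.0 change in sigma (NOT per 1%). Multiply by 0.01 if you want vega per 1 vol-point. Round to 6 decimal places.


Answer: Vega = 1.280021

Derivation:
d1 = 1.1454584160; d2 = 1.0357838063
phi(d1) = 0.2070125158; exp(-qT) = 0.9969226448; exp(-rT) = 0.9962585169
Vega = S * exp(-qT) * phi(d1) * sqrt(T) = 21.4900 * 0.9969226448 * 0.2070125158 * 0.2886173938 = 1.280021


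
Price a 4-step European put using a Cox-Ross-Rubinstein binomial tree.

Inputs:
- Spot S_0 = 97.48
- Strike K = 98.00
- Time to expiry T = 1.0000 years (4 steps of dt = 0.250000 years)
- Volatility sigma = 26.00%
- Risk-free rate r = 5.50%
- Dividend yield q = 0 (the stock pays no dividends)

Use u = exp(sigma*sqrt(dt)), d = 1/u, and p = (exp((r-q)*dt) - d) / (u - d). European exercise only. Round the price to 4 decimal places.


Answer: Price = V(0,0) = 7.1436

Derivation:
dt = T/N = 0.250000
u = exp(sigma*sqrt(dt)) = 1.138828; d = 1/u = 0.878095
p = (exp((r-q)*dt) - d) / (u - d) = 0.520646
Discount per step: exp(-r*dt) = 0.986344
Stock lattice S(k, i) with i counting down-moves:
  k=0: S(0,0) = 97.4800
  k=1: S(1,0) = 111.0130; S(1,1) = 85.5967
  k=2: S(2,0) = 126.4247; S(2,1) = 97.4800; S(2,2) = 75.1621
  k=3: S(3,0) = 143.9761; S(3,1) = 111.0130; S(3,2) = 85.5967; S(3,3) = 65.9995
  k=4: S(4,0) = 163.9641; S(4,1) = 126.4247; S(4,2) = 97.4800; S(4,3) = 75.1621; S(4,4) = 57.9539
Terminal payoffs V(N, i) = max(K - S_T, 0):
  V(4,0) = 0.000000; V(4,1) = 0.000000; V(4,2) = 0.520000; V(4,3) = 22.837891; V(4,4) = 40.046137
Backward induction: V(k, i) = exp(-r*dt) * [p * V(k+1, i) + (1-p) * V(k+1, i+1)].
  V(3,0) = exp(-r*dt) * [p*0.000000 + (1-p)*0.000000] = 0.000000
  V(3,1) = exp(-r*dt) * [p*0.000000 + (1-p)*0.520000] = 0.245860
  V(3,2) = exp(-r*dt) * [p*0.520000 + (1-p)*22.837891] = 11.064979
  V(3,3) = exp(-r*dt) * [p*22.837891 + (1-p)*40.046137] = 30.662218
  V(2,0) = exp(-r*dt) * [p*0.000000 + (1-p)*0.245860] = 0.116245
  V(2,1) = exp(-r*dt) * [p*0.245860 + (1-p)*11.064979] = 5.357870
  V(2,2) = exp(-r*dt) * [p*11.064979 + (1-p)*30.662218] = 20.179610
  V(1,0) = exp(-r*dt) * [p*0.116245 + (1-p)*5.357870] = 2.592940
  V(1,1) = exp(-r*dt) * [p*5.357870 + (1-p)*20.179610] = 12.292543
  V(0,0) = exp(-r*dt) * [p*2.592940 + (1-p)*12.292543] = 7.143582


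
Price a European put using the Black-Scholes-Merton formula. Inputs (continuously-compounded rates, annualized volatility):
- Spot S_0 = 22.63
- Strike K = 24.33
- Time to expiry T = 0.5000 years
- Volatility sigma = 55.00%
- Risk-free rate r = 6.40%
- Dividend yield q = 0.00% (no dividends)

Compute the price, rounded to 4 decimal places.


Answer: Price = 4.0469

Derivation:
d1 = (ln(S/K) + (r - q + 0.5*sigma^2) * T) / (sigma * sqrt(T)) = 0.09048731
d2 = d1 - sigma * sqrt(T) = -0.29842142
exp(-rT) = 0.96850658; exp(-qT) = 1.00000000
P = K * exp(-rT) * N(-d2) - S_0 * exp(-qT) * N(-d1)
N(-d1) = 0.46394999; N(-d2) = 0.61730923
P = 24.3300 * 0.96850658 * 0.61730923 - 22.6300 * 1.00000000 * 0.46394999 = 4.0469


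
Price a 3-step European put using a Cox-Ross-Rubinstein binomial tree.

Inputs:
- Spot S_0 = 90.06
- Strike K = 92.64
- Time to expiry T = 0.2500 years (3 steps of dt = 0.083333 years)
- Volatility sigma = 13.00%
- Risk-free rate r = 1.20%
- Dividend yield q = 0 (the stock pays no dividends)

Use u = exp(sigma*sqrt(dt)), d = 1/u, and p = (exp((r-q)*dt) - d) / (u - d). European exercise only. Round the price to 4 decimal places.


dt = T/N = 0.083333
u = exp(sigma*sqrt(dt)) = 1.038241; d = 1/u = 0.963168
p = (exp((r-q)*dt) - d) / (u - d) = 0.503946
Discount per step: exp(-r*dt) = 0.999000
Stock lattice S(k, i) with i counting down-moves:
  k=0: S(0,0) = 90.0600
  k=1: S(1,0) = 93.5040; S(1,1) = 86.7429
  k=2: S(2,0) = 97.0796; S(2,1) = 90.0600; S(2,2) = 83.5479
  k=3: S(3,0) = 100.7920; S(3,1) = 93.5040; S(3,2) = 86.7429; S(3,3) = 80.4707
Terminal payoffs V(N, i) = max(K - S_T, 0):
  V(3,0) = 0.000000; V(3,1) = 0.000000; V(3,2) = 5.897119; V(3,3) = 12.169327
Backward induction: V(k, i) = exp(-r*dt) * [p * V(k+1, i) + (1-p) * V(k+1, i+1)].
  V(2,0) = exp(-r*dt) * [p*0.000000 + (1-p)*0.000000] = 0.000000
  V(2,1) = exp(-r*dt) * [p*0.000000 + (1-p)*5.897119] = 2.922365
  V(2,2) = exp(-r*dt) * [p*5.897119 + (1-p)*12.169327] = 8.999468
  V(1,0) = exp(-r*dt) * [p*0.000000 + (1-p)*2.922365] = 1.448201
  V(1,1) = exp(-r*dt) * [p*2.922365 + (1-p)*8.999468] = 5.931001
  V(0,0) = exp(-r*dt) * [p*1.448201 + (1-p)*5.931001] = 3.668241

Answer: Price = V(0,0) = 3.6682


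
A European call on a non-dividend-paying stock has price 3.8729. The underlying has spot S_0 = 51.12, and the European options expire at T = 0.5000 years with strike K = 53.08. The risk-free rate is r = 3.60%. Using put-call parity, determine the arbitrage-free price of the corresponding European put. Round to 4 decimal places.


Put-call parity: C - P = S_0 * exp(-qT) - K * exp(-rT).
S_0 * exp(-qT) = 51.1200 * 1.00000000 = 51.12000000
K * exp(-rT) = 53.0800 * 0.98216103 = 52.13310760
P = C - S*exp(-qT) + K*exp(-rT)
P = 3.8729 - 51.12000000 + 52.13310760 = 4.8860

Answer: Put price = 4.8860


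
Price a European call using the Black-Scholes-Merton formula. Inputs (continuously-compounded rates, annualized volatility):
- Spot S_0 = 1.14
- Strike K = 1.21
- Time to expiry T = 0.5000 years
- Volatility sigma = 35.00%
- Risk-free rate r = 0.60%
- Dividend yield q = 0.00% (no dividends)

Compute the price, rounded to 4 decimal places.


Answer: Price = 0.0853

Derivation:
d1 = (ln(S/K) + (r - q + 0.5*sigma^2) * T) / (sigma * sqrt(T)) = -0.10492292
d2 = d1 - sigma * sqrt(T) = -0.35241029
exp(-rT) = 0.99700450; exp(-qT) = 1.00000000
C = S_0 * exp(-qT) * N(d1) - K * exp(-rT) * N(d2)
N(d1) = 0.45821849; N(d2) = 0.36226529
C = 1.1400 * 1.00000000 * 0.45821849 - 1.2100 * 0.99700450 * 0.36226529 = 0.0853


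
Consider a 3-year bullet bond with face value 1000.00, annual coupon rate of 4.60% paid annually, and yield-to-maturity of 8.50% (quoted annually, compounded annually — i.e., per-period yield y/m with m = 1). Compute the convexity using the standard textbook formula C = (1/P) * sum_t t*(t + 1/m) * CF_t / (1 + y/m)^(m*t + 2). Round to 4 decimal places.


Answer: Convexity = 9.5723

Derivation:
Coupon per period c = face * coupon_rate / m = 46.000000
Periods per year m = 1; per-period yield y/m = 0.085000
Number of cashflows N = 3
Cashflows (t years, CF_t, discount factor 1/(1+y/m)^(m*t), PV):
  t = 1.0000: CF_t = 46.000000, DF = 0.921659, PV = 42.396313
  t = 2.0000: CF_t = 46.000000, DF = 0.849455, PV = 39.074943
  t = 3.0000: CF_t = 1046.000000, DF = 0.782908, PV = 818.921871
Price P = sum_t PV_t = 900.393128
Convexity numerator sum_t t*(t + 1/m) * CF_t / (1+y/m)^(m*t + 2):
  t = 1.0000: term = 72.027545
  t = 2.0000: term = 199.154502
  t = 3.0000: term = 8347.650153
Convexity = (1/P) * sum = 8618.832201 / 900.393128 = 9.572299


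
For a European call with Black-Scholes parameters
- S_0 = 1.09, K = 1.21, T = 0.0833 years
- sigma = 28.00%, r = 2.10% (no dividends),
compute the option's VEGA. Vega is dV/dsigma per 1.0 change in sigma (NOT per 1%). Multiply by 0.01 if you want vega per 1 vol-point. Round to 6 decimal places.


d1 = -1.2303486195; d2 = -1.3111614898
phi(d1) = 0.1871551371; exp(-qT) = 1.0000000000; exp(-rT) = 0.9982522291
Vega = S * exp(-qT) * phi(d1) * sqrt(T) = 1.0900 * 1.0000000000 * 0.1871551371 * 0.2886173938 = 0.058878

Answer: Vega = 0.058878


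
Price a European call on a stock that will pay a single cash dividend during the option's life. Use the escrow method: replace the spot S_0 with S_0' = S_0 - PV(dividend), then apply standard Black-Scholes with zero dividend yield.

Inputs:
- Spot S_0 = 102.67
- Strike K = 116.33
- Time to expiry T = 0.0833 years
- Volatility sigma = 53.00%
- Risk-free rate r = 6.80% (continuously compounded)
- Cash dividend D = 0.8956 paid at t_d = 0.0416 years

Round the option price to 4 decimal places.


PV(D) = D * exp(-r * t_d) = 0.8956 * 0.99717520 = 0.89307011
S_0' = S_0 - PV(D) = 102.6700 - 0.89307011 = 101.77692989
d1 = (ln(S_0'/K) + (r + sigma^2/2)*T) / (sigma*sqrt(T)) = -0.76018665
d2 = d1 - sigma*sqrt(T) = -0.91315387
exp(-rT) = 0.99435161
N(d1) = 0.22357151; N(d2) = 0.18058081
C = S_0' * N(d1) - K * exp(-rT) * N(d2) = 101.77692989 * 0.22357151 - 116.3300 * 0.99435161 * 0.18058081 = 1.8661

Answer: Price = 1.8661


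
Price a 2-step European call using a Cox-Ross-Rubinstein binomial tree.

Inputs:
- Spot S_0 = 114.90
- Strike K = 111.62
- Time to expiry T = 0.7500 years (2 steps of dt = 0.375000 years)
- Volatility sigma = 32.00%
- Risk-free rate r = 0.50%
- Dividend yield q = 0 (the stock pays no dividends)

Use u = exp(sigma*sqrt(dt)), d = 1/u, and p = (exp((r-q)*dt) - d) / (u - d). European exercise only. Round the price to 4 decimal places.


dt = T/N = 0.375000
u = exp(sigma*sqrt(dt)) = 1.216477; d = 1/u = 0.822046
p = (exp((r-q)*dt) - d) / (u - d) = 0.455925
Discount per step: exp(-r*dt) = 0.998127
Stock lattice S(k, i) with i counting down-moves:
  k=0: S(0,0) = 114.9000
  k=1: S(1,0) = 139.7732; S(1,1) = 94.4531
  k=2: S(2,0) = 170.0310; S(2,1) = 114.9000; S(2,2) = 77.6447
Terminal payoffs V(N, i) = max(S_T - K, 0):
  V(2,0) = 58.410961; V(2,1) = 3.280000; V(2,2) = 0.000000
Backward induction: V(k, i) = exp(-r*dt) * [p * V(k+1, i) + (1-p) * V(k+1, i+1)].
  V(1,0) = exp(-r*dt) * [p*58.410961 + (1-p)*3.280000] = 28.362327
  V(1,1) = exp(-r*dt) * [p*3.280000 + (1-p)*0.000000] = 1.492631
  V(0,0) = exp(-r*dt) * [p*28.362327 + (1-p)*1.492631] = 13.717440

Answer: Price = V(0,0) = 13.7174


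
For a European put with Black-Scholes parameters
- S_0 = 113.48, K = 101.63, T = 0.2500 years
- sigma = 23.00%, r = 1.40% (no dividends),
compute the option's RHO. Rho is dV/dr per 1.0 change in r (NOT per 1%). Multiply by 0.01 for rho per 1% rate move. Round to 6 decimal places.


d1 = 1.0469595025; d2 = 0.9319595025
phi(d1) = 0.2306161513; exp(-qT) = 1.0000000000; exp(-rT) = 0.9965061179
N(-d2) = 0.1756787274
Rho = -K*T*exp(-rT)*N(-d2) = -101.6300 * 0.2500 * 0.9965061179 * 0.1756787274 = -4.447962

Answer: Rho = -4.447962


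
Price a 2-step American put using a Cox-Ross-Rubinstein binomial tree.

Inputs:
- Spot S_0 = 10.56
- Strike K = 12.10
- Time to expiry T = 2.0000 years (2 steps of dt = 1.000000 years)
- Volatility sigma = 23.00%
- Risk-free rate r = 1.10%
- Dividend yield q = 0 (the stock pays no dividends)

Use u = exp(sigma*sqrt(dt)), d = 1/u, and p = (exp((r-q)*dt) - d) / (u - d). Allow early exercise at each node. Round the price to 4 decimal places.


Answer: Price = V(0,0) = 2.3321

Derivation:
dt = T/N = 1.000000
u = exp(sigma*sqrt(dt)) = 1.258600; d = 1/u = 0.794534
p = (exp((r-q)*dt) - d) / (u - d) = 0.466586
Discount per step: exp(-r*dt) = 0.989060
Stock lattice S(k, i) with i counting down-moves:
  k=0: S(0,0) = 10.5600
  k=1: S(1,0) = 13.2908; S(1,1) = 8.3903
  k=2: S(2,0) = 16.7278; S(2,1) = 10.5600; S(2,2) = 6.6664
Terminal payoffs V(N, i) = max(K - S_T, 0):
  V(2,0) = 0.000000; V(2,1) = 1.540000; V(2,2) = 5.433645
Backward induction: V(k, i) = exp(-r*dt) * [p * V(k+1, i) + (1-p) * V(k+1, i+1)]; then take max(V_cont, immediate exercise) for American.
  V(1,0) = exp(-r*dt) * [p*0.000000 + (1-p)*1.540000] = 0.812470; exercise = 0.000000; V(1,0) = max -> 0.812470
  V(1,1) = exp(-r*dt) * [p*1.540000 + (1-p)*5.433645] = 3.577355; exercise = 3.709725; V(1,1) = max -> 3.709725
  V(0,0) = exp(-r*dt) * [p*0.812470 + (1-p)*3.709725] = 2.332110; exercise = 1.540000; V(0,0) = max -> 2.332110


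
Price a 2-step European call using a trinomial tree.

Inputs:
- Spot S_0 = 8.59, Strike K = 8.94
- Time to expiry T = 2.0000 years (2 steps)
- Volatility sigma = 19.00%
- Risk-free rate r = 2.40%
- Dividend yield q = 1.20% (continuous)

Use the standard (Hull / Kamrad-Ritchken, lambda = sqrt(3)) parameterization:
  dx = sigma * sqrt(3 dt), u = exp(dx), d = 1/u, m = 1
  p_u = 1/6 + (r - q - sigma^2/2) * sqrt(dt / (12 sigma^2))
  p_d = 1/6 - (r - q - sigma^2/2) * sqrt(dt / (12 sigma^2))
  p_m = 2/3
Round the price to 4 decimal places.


dt = T/N = 1.000000; dx = sigma*sqrt(3*dt) = 0.329090
u = exp(dx) = 1.389702; d = 1/u = 0.719579
p_u = 0.157475, p_m = 0.666667, p_d = 0.175859
Discount per step: exp(-r*dt) = 0.976286
Stock lattice S(k, j) with j the centered position index:
  k=0: S(0,+0) = 8.5900
  k=1: S(1,-1) = 6.1812; S(1,+0) = 8.5900; S(1,+1) = 11.9375
  k=2: S(2,-2) = 4.4478; S(2,-1) = 6.1812; S(2,+0) = 8.5900; S(2,+1) = 11.9375; S(2,+2) = 16.5896
Terminal payoffs V(N, j) = max(S_T - K, 0):
  V(2,-2) = 0.000000; V(2,-1) = 0.000000; V(2,+0) = 0.000000; V(2,+1) = 2.997544; V(2,+2) = 7.649634
Backward induction: V(k, j) = exp(-r*dt) * [p_u * V(k+1, j+1) + p_m * V(k+1, j) + p_d * V(k+1, j-1)]
  V(1,-1) = exp(-r*dt) * [p_u*0.000000 + p_m*0.000000 + p_d*0.000000] = 0.000000
  V(1,+0) = exp(-r*dt) * [p_u*2.997544 + p_m*0.000000 + p_d*0.000000] = 0.460843
  V(1,+1) = exp(-r*dt) * [p_u*7.649634 + p_m*2.997544 + p_d*0.000000] = 3.127029
  V(0,+0) = exp(-r*dt) * [p_u*3.127029 + p_m*0.460843 + p_d*0.000000] = 0.780693

Answer: Price = V(0,0) = 0.7807


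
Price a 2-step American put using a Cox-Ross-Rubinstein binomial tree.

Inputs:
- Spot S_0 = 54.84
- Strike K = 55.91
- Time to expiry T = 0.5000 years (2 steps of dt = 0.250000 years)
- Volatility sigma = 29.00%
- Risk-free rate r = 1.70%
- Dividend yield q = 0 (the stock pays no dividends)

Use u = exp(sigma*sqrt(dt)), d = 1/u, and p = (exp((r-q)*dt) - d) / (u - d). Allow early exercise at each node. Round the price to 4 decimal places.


Answer: Price = V(0,0) = 4.6647

Derivation:
dt = T/N = 0.250000
u = exp(sigma*sqrt(dt)) = 1.156040; d = 1/u = 0.865022
p = (exp((r-q)*dt) - d) / (u - d) = 0.478448
Discount per step: exp(-r*dt) = 0.995759
Stock lattice S(k, i) with i counting down-moves:
  k=0: S(0,0) = 54.8400
  k=1: S(1,0) = 63.3972; S(1,1) = 47.4378
  k=2: S(2,0) = 73.2897; S(2,1) = 54.8400; S(2,2) = 41.0348
Terminal payoffs V(N, i) = max(K - S_T, 0):
  V(2,0) = 0.000000; V(2,1) = 1.070000; V(2,2) = 14.875226
Backward induction: V(k, i) = exp(-r*dt) * [p * V(k+1, i) + (1-p) * V(k+1, i+1)]; then take max(V_cont, immediate exercise) for American.
  V(1,0) = exp(-r*dt) * [p*0.000000 + (1-p)*1.070000] = 0.555693; exercise = 0.000000; V(1,0) = max -> 0.555693
  V(1,1) = exp(-r*dt) * [p*1.070000 + (1-p)*14.875226] = 8.235064; exercise = 8.472177; V(1,1) = max -> 8.472177
  V(0,0) = exp(-r*dt) * [p*0.555693 + (1-p)*8.472177] = 4.664681; exercise = 1.070000; V(0,0) = max -> 4.664681


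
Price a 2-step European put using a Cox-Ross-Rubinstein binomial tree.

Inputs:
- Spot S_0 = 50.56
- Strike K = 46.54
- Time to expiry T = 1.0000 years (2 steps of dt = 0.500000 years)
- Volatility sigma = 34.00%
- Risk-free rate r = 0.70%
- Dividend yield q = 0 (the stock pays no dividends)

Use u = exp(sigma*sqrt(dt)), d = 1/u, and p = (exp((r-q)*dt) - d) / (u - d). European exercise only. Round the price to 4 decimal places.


dt = T/N = 0.500000
u = exp(sigma*sqrt(dt)) = 1.271778; d = 1/u = 0.786300
p = (exp((r-q)*dt) - d) / (u - d) = 0.447406
Discount per step: exp(-r*dt) = 0.996506
Stock lattice S(k, i) with i counting down-moves:
  k=0: S(0,0) = 50.5600
  k=1: S(1,0) = 64.3011; S(1,1) = 39.7554
  k=2: S(2,0) = 81.7768; S(2,1) = 50.5600; S(2,2) = 31.2597
Terminal payoffs V(N, i) = max(K - S_T, 0):
  V(2,0) = 0.000000; V(2,1) = 0.000000; V(2,2) = 15.280350
Backward induction: V(k, i) = exp(-r*dt) * [p * V(k+1, i) + (1-p) * V(k+1, i+1)].
  V(1,0) = exp(-r*dt) * [p*0.000000 + (1-p)*0.000000] = 0.000000
  V(1,1) = exp(-r*dt) * [p*0.000000 + (1-p)*15.280350] = 8.414331
  V(0,0) = exp(-r*dt) * [p*0.000000 + (1-p)*8.414331] = 4.633465

Answer: Price = V(0,0) = 4.6335


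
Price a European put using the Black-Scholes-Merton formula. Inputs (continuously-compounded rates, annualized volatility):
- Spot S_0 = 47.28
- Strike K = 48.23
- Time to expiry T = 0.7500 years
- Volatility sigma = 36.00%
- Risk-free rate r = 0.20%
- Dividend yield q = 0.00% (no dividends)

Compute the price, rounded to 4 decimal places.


d1 = (ln(S/K) + (r - q + 0.5*sigma^2) * T) / (sigma * sqrt(T)) = 0.09688624
d2 = d1 - sigma * sqrt(T) = -0.21488291
exp(-rT) = 0.99850112; exp(-qT) = 1.00000000
P = K * exp(-rT) * N(-d2) - S_0 * exp(-qT) * N(-d1)
N(-d1) = 0.46140837; N(-d2) = 0.58507069
P = 48.2300 * 0.99850112 * 0.58507069 - 47.2800 * 1.00000000 * 0.46140837 = 6.3603

Answer: Price = 6.3603


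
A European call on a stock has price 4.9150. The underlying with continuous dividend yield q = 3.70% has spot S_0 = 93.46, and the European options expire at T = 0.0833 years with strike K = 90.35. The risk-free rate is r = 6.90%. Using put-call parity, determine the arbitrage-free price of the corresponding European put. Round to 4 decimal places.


Answer: Put price = 1.5748

Derivation:
Put-call parity: C - P = S_0 * exp(-qT) - K * exp(-rT).
S_0 * exp(-qT) = 93.4600 * 0.99692264 = 93.17239038
K * exp(-rT) = 90.3500 * 0.99426879 = 89.83218485
P = C - S*exp(-qT) + K*exp(-rT)
P = 4.9150 - 93.17239038 + 89.83218485 = 1.5748


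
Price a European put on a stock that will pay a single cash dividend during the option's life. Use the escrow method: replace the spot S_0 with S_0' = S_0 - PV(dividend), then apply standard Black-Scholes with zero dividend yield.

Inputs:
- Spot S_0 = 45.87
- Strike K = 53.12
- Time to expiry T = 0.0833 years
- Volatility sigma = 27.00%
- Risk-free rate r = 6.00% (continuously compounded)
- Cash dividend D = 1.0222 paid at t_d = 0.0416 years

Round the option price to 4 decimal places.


Answer: Price = 8.0288

Derivation:
PV(D) = D * exp(-r * t_d) = 1.0222 * 0.99750711 = 1.01965177
S_0' = S_0 - PV(D) = 45.8700 - 1.01965177 = 44.85034823
d1 = (ln(S_0'/K) + (r + sigma^2/2)*T) / (sigma*sqrt(T)) = -2.06845504
d2 = d1 - sigma*sqrt(T) = -2.14638173
exp(-rT) = 0.99501447
N(-d1) = 0.98070137; N(-d2) = 0.98407873
P = K * exp(-rT) * N(-d2) - S_0' * N(-d1) = 53.1200 * 0.99501447 * 0.98407873 - 44.85034823 * 0.98070137 = 8.0288


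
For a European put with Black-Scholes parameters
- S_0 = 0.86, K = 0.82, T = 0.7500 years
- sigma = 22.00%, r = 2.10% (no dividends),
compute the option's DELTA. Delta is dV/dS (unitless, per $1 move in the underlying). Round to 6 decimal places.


Answer: Delta = -0.334358

Derivation:
d1 = 0.4279112821; d2 = 0.2373856933
phi(d1) = 0.3640396219; exp(-qT) = 1.0000000000; exp(-rT) = 0.9843733826
N(-d1) = 0.3343578564
Delta = -exp(-qT) * N(-d1) = -1.0000000000 * 0.3343578564 = -0.334358


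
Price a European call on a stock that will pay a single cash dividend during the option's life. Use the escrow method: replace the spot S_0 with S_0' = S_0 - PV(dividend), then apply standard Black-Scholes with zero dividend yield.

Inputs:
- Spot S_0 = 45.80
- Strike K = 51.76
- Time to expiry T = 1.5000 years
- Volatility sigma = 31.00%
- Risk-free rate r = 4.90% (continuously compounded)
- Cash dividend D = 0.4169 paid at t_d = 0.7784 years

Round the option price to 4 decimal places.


Answer: Price = 5.7713

Derivation:
PV(D) = D * exp(-r * t_d) = 0.4169 * 0.96257663 = 0.40129820
S_0' = S_0 - PV(D) = 45.8000 - 0.40129820 = 45.39870180
d1 = (ln(S_0'/K) + (r + sigma^2/2)*T) / (sigma*sqrt(T)) = 0.03803520
d2 = d1 - sigma*sqrt(T) = -0.34163571
exp(-rT) = 0.92913615
N(d1) = 0.51517019; N(d2) = 0.36631253
C = S_0' * N(d1) - K * exp(-rT) * N(d2) = 45.39870180 * 0.51517019 - 51.7600 * 0.92913615 * 0.36631253 = 5.7713


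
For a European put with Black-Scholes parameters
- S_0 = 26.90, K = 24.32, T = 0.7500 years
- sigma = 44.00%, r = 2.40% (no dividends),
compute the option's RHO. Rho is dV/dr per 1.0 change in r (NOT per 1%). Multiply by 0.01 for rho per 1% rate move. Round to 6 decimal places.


Answer: Rho = -8.092405

Derivation:
d1 = 0.5023661931; d2 = 0.1213150155
phi(d1) = 0.3516480614; exp(-qT) = 1.0000000000; exp(-rT) = 0.9821610324
N(-d2) = 0.4517207636
Rho = -K*T*exp(-rT)*N(-d2) = -24.3200 * 0.7500 * 0.9821610324 * 0.4517207636 = -8.092405


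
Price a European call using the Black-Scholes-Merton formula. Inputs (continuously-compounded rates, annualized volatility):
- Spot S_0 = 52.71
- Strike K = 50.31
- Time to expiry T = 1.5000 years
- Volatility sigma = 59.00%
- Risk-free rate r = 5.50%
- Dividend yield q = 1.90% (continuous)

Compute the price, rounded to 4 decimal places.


d1 = (ln(S/K) + (r - q + 0.5*sigma^2) * T) / (sigma * sqrt(T)) = 0.50052116
d2 = d1 - sigma * sqrt(T) = -0.22207832
exp(-rT) = 0.92081144; exp(-qT) = 0.97190229
C = S_0 * exp(-qT) * N(d1) - K * exp(-rT) * N(d2)
N(d1) = 0.69164592; N(d2) = 0.41212646
C = 52.7100 * 0.97190229 * 0.69164592 - 50.3100 * 0.92081144 * 0.41212646 = 16.3401

Answer: Price = 16.3401


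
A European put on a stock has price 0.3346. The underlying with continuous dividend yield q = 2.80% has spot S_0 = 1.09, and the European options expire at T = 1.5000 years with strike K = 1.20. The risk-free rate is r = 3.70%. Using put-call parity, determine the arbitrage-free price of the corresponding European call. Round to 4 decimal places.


Put-call parity: C - P = S_0 * exp(-qT) - K * exp(-rT).
S_0 * exp(-qT) = 1.0900 * 0.95886978 = 1.04516806
K * exp(-rT) = 1.2000 * 0.94601202 = 1.13521443
C = P + S*exp(-qT) - K*exp(-rT)
C = 0.3346 + 1.04516806 - 1.13521443 = 0.2446

Answer: Call price = 0.2446


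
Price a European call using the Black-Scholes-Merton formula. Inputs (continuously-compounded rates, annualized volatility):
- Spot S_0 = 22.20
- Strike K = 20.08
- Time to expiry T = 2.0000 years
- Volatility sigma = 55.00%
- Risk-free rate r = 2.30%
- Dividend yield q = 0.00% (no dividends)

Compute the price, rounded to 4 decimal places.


Answer: Price = 7.8778

Derivation:
d1 = (ln(S/K) + (r - q + 0.5*sigma^2) * T) / (sigma * sqrt(T)) = 0.57708655
d2 = d1 - sigma * sqrt(T) = -0.20073091
exp(-rT) = 0.95504196; exp(-qT) = 1.00000000
C = S_0 * exp(-qT) * N(d1) - K * exp(-rT) * N(d2)
N(d1) = 0.71805951; N(d2) = 0.42045449
C = 22.2000 * 1.00000000 * 0.71805951 - 20.0800 * 0.95504196 * 0.42045449 = 7.8778


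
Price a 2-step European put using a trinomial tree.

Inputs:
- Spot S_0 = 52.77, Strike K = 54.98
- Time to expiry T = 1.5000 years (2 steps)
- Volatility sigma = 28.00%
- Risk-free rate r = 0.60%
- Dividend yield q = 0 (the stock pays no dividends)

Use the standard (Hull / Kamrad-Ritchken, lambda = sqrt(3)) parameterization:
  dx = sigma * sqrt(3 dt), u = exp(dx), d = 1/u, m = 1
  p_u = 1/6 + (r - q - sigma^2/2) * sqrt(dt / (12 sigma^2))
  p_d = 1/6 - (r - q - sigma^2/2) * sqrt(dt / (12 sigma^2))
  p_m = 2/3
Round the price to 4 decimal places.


dt = T/N = 0.750000; dx = sigma*sqrt(3*dt) = 0.420000
u = exp(dx) = 1.521962; d = 1/u = 0.657047
p_u = 0.137024, p_m = 0.666667, p_d = 0.196310
Discount per step: exp(-r*dt) = 0.995510
Stock lattice S(k, j) with j the centered position index:
  k=0: S(0,+0) = 52.7700
  k=1: S(1,-1) = 34.6724; S(1,+0) = 52.7700; S(1,+1) = 80.3139
  k=2: S(2,-2) = 22.7814; S(2,-1) = 34.6724; S(2,+0) = 52.7700; S(2,+1) = 80.3139; S(2,+2) = 122.2347
Terminal payoffs V(N, j) = max(K - S_T, 0):
  V(2,-2) = 32.198636; V(2,-1) = 20.307639; V(2,+0) = 2.210000; V(2,+1) = 0.000000; V(2,+2) = 0.000000
Backward induction: V(k, j) = exp(-r*dt) * [p_u * V(k+1, j+1) + p_m * V(k+1, j) + p_d * V(k+1, j-1)]
  V(1,-1) = exp(-r*dt) * [p_u*2.210000 + p_m*20.307639 + p_d*32.198636] = 20.071622
  V(1,+0) = exp(-r*dt) * [p_u*0.000000 + p_m*2.210000 + p_d*20.307639] = 5.435402
  V(1,+1) = exp(-r*dt) * [p_u*0.000000 + p_m*0.000000 + p_d*2.210000] = 0.431896
  V(0,+0) = exp(-r*dt) * [p_u*0.431896 + p_m*5.435402 + p_d*20.071622] = 7.588805

Answer: Price = V(0,0) = 7.5888


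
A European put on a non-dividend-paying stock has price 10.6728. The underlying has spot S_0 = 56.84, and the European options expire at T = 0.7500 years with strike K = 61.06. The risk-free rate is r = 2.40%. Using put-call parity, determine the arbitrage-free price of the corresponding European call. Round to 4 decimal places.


Put-call parity: C - P = S_0 * exp(-qT) - K * exp(-rT).
S_0 * exp(-qT) = 56.8400 * 1.00000000 = 56.84000000
K * exp(-rT) = 61.0600 * 0.98216103 = 59.97075264
C = P + S*exp(-qT) - K*exp(-rT)
C = 10.6728 + 56.84000000 - 59.97075264 = 7.5420

Answer: Call price = 7.5420


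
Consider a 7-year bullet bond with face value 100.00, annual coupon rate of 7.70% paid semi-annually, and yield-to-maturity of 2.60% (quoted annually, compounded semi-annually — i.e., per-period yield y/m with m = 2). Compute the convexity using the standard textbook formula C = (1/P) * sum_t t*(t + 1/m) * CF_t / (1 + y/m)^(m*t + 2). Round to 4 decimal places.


Answer: Convexity = 39.1457

Derivation:
Coupon per period c = face * coupon_rate / m = 3.850000
Periods per year m = 2; per-period yield y/m = 0.013000
Number of cashflows N = 14
Cashflows (t years, CF_t, discount factor 1/(1+y/m)^(m*t), PV):
  t = 0.5000: CF_t = 3.850000, DF = 0.987167, PV = 3.800592
  t = 1.0000: CF_t = 3.850000, DF = 0.974498, PV = 3.751819
  t = 1.5000: CF_t = 3.850000, DF = 0.961992, PV = 3.703671
  t = 2.0000: CF_t = 3.850000, DF = 0.949647, PV = 3.656141
  t = 2.5000: CF_t = 3.850000, DF = 0.937460, PV = 3.609221
  t = 3.0000: CF_t = 3.850000, DF = 0.925429, PV = 3.562903
  t = 3.5000: CF_t = 3.850000, DF = 0.913553, PV = 3.517180
  t = 4.0000: CF_t = 3.850000, DF = 0.901829, PV = 3.472044
  t = 4.5000: CF_t = 3.850000, DF = 0.890256, PV = 3.427486
  t = 5.0000: CF_t = 3.850000, DF = 0.878831, PV = 3.383501
  t = 5.5000: CF_t = 3.850000, DF = 0.867553, PV = 3.340080
  t = 6.0000: CF_t = 3.850000, DF = 0.856420, PV = 3.297216
  t = 6.5000: CF_t = 3.850000, DF = 0.845429, PV = 3.254902
  t = 7.0000: CF_t = 103.850000, DF = 0.834580, PV = 86.671091
Price P = sum_t PV_t = 132.447848
Convexity numerator sum_t t*(t + 1/m) * CF_t / (1+y/m)^(m*t + 2):
  t = 0.5000: term = 1.851835
  t = 1.0000: term = 5.484212
  t = 1.5000: term = 10.827664
  t = 2.0000: term = 17.814517
  t = 2.5000: term = 26.378851
  t = 3.0000: term = 36.456458
  t = 3.5000: term = 47.984808
  t = 4.0000: term = 60.903013
  t = 4.5000: term = 75.151793
  t = 5.0000: term = 90.673437
  t = 5.5000: term = 107.411772
  t = 6.0000: term = 125.312127
  t = 6.5000: term = 144.321305
  t = 7.0000: term = 4434.193883
Convexity = (1/P) * sum = 5184.765674 / 132.447848 = 39.145715


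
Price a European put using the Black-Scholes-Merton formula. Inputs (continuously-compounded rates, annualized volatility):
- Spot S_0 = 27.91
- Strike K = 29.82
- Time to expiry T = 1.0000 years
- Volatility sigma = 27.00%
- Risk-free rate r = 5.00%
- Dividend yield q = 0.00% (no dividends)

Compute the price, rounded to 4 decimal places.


d1 = (ln(S/K) + (r - q + 0.5*sigma^2) * T) / (sigma * sqrt(T)) = 0.07502125
d2 = d1 - sigma * sqrt(T) = -0.19497875
exp(-rT) = 0.95122942; exp(-qT) = 1.00000000
P = K * exp(-rT) * N(-d2) - S_0 * exp(-qT) * N(-d1)
N(-d1) = 0.47009890; N(-d2) = 0.57729521
P = 29.8200 * 0.95122942 * 0.57729521 - 27.9100 * 1.00000000 * 0.47009890 = 3.2549

Answer: Price = 3.2549


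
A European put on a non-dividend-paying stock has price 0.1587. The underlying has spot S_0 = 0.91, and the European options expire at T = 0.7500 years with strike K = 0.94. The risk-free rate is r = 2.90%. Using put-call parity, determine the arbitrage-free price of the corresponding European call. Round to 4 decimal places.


Put-call parity: C - P = S_0 * exp(-qT) - K * exp(-rT).
S_0 * exp(-qT) = 0.9100 * 1.00000000 = 0.91000000
K * exp(-rT) = 0.9400 * 0.97848483 = 0.91977574
C = P + S*exp(-qT) - K*exp(-rT)
C = 0.1587 + 0.91000000 - 0.91977574 = 0.1489

Answer: Call price = 0.1489


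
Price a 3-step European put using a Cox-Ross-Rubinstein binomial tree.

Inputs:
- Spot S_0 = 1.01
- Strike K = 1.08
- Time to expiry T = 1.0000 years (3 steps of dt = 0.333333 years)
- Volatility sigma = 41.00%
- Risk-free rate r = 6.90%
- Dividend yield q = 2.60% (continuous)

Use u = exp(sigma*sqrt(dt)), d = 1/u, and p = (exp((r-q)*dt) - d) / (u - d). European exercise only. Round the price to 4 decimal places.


dt = T/N = 0.333333
u = exp(sigma*sqrt(dt)) = 1.267078; d = 1/u = 0.789217
p = (exp((r-q)*dt) - d) / (u - d) = 0.471307
Discount per step: exp(-r*dt) = 0.977262
Stock lattice S(k, i) with i counting down-moves:
  k=0: S(0,0) = 1.0100
  k=1: S(1,0) = 1.2797; S(1,1) = 0.7971
  k=2: S(2,0) = 1.6215; S(2,1) = 1.0100; S(2,2) = 0.6291
  k=3: S(3,0) = 2.0546; S(3,1) = 1.2797; S(3,2) = 0.7971; S(3,3) = 0.4965
Terminal payoffs V(N, i) = max(K - S_T, 0):
  V(3,0) = 0.000000; V(3,1) = 0.000000; V(3,2) = 0.282891; V(3,3) = 0.583509
Backward induction: V(k, i) = exp(-r*dt) * [p * V(k+1, i) + (1-p) * V(k+1, i+1)].
  V(2,0) = exp(-r*dt) * [p*0.000000 + (1-p)*0.000000] = 0.000000
  V(2,1) = exp(-r*dt) * [p*0.000000 + (1-p)*0.282891] = 0.146162
  V(2,2) = exp(-r*dt) * [p*0.282891 + (1-p)*0.583509] = 0.431780
  V(1,0) = exp(-r*dt) * [p*0.000000 + (1-p)*0.146162] = 0.075518
  V(1,1) = exp(-r*dt) * [p*0.146162 + (1-p)*0.431780] = 0.290409
  V(0,0) = exp(-r*dt) * [p*0.075518 + (1-p)*0.290409] = 0.184829

Answer: Price = V(0,0) = 0.1848


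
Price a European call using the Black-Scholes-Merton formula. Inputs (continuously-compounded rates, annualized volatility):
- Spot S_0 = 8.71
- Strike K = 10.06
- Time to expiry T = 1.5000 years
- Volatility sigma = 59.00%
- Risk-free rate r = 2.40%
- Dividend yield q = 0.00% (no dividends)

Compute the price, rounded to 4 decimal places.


Answer: Price = 2.1282

Derivation:
d1 = (ln(S/K) + (r - q + 0.5*sigma^2) * T) / (sigma * sqrt(T)) = 0.21170736
d2 = d1 - sigma * sqrt(T) = -0.51089212
exp(-rT) = 0.96464029; exp(-qT) = 1.00000000
C = S_0 * exp(-qT) * N(d1) - K * exp(-rT) * N(d2)
N(d1) = 0.58383233; N(d2) = 0.30471330
C = 8.7100 * 1.00000000 * 0.58383233 - 10.0600 * 0.96464029 * 0.30471330 = 2.1282
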